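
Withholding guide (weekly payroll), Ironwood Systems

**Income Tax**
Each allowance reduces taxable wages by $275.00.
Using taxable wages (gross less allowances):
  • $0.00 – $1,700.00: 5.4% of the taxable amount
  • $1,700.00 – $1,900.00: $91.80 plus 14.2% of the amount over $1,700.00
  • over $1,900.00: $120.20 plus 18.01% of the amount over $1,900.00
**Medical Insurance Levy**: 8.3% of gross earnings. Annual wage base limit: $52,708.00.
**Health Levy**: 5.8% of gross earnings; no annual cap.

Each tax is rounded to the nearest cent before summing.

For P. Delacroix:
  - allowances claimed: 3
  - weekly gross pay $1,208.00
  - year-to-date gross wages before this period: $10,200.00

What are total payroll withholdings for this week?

$191.00

Income Tax: taxable = $1,208.00 − 3×$275.00 = $383.00
  5.4% × $383.00 = $20.68
Medical Insurance Levy: 8.3% × $1,208.00 = $100.26
Health Levy: 5.8% × $1,208.00 = $70.06
Total: $20.68 + $100.26 + $70.06 = $191.00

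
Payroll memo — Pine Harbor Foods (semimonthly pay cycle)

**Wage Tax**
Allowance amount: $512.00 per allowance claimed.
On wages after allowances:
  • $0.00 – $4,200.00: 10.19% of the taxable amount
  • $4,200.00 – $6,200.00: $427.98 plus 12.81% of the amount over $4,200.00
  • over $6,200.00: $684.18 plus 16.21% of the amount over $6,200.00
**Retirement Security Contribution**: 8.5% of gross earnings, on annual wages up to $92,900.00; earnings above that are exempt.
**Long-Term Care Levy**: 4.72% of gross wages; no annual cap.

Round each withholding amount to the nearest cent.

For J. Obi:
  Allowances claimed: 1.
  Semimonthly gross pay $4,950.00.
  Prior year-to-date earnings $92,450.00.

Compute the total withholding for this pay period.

$730.36

Wage Tax: taxable = $4,950.00 − 1×$512.00 = $4,438.00
  $427.98 + 12.81% × ($4,438.00 − $4,200.00) = $427.98 + 12.81% × $238.00 = $458.47
Retirement Security Contribution: cap $92,900.00 − YTD $92,450.00 = $450.00 subject; 8.5% × $450.00 = $38.25
Long-Term Care Levy: 4.72% × $4,950.00 = $233.64
Total: $458.47 + $38.25 + $233.64 = $730.36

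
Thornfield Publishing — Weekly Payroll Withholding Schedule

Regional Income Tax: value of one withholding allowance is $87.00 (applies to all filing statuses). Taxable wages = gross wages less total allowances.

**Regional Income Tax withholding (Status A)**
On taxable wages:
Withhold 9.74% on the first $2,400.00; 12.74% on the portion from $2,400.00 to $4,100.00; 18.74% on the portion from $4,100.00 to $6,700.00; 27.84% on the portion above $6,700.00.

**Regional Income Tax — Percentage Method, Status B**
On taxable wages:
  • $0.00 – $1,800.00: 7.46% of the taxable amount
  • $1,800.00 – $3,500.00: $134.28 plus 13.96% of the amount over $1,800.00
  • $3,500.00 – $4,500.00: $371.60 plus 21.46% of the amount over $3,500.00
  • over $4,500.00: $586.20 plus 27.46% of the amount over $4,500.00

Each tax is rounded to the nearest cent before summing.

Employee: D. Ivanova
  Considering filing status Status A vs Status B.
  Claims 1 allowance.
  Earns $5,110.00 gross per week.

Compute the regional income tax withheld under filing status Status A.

$623.31

Regional Income Tax (Status A): taxable = $5,110.00 − 1×$87.00 = $5,023.00
  $450.34 + 18.74% × ($5,023.00 − $4,100.00) = $450.34 + 18.74% × $923.00 = $623.31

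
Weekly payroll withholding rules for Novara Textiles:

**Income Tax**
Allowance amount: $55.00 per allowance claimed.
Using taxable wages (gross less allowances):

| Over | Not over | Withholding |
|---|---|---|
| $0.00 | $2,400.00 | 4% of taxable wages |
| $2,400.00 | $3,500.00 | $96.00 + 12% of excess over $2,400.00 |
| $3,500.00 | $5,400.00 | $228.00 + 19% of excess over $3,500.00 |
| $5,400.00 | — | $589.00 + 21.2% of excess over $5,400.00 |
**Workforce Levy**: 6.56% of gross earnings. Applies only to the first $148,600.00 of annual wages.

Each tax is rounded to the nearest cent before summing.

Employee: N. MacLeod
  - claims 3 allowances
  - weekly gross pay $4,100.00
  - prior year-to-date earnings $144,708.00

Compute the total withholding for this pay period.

$565.97

Income Tax: taxable = $4,100.00 − 3×$55.00 = $3,935.00
  $228.00 + 19% × ($3,935.00 − $3,500.00) = $228.00 + 19% × $435.00 = $310.65
Workforce Levy: cap $148,600.00 − YTD $144,708.00 = $3,892.00 subject; 6.56% × $3,892.00 = $255.32
Total: $310.65 + $255.32 = $565.97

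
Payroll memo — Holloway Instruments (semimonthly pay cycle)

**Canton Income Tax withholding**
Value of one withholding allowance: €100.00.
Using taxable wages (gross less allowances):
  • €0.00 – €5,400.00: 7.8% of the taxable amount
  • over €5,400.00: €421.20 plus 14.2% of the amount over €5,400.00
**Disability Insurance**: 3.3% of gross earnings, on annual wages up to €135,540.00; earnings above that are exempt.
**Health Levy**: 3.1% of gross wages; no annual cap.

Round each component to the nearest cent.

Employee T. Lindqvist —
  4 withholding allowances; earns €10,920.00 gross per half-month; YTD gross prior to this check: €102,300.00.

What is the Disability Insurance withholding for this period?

Disability Insurance: 3.3% × €10,920.00 = €360.36

€360.36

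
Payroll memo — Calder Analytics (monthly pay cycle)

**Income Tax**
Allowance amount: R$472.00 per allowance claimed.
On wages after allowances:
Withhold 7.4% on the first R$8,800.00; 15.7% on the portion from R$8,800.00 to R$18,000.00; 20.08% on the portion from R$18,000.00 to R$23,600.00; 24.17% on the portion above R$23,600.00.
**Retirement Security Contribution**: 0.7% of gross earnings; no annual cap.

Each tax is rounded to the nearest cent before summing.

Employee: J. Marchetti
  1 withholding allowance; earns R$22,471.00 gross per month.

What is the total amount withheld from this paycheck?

Income Tax: taxable = R$22,471.00 − 1×R$472.00 = R$21,999.00
  R$2,095.60 + 20.08% × (R$21,999.00 − R$18,000.00) = R$2,095.60 + 20.08% × R$3,999.00 = R$2,898.60
Retirement Security Contribution: 0.7% × R$22,471.00 = R$157.30
Total: R$2,898.60 + R$157.30 = R$3,055.90

R$3,055.90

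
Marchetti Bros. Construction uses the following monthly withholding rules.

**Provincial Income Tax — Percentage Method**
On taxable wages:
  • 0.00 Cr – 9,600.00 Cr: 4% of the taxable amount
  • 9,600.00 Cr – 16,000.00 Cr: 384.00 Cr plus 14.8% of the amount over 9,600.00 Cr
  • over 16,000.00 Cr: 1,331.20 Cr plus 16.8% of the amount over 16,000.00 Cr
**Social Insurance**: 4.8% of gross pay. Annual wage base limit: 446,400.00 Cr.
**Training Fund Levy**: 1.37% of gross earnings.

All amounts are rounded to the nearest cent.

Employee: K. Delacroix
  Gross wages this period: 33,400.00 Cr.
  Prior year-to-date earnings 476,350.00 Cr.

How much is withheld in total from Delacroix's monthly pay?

4,711.98 Cr

Provincial Income Tax: taxable = 33,400.00 Cr
  1,331.20 Cr + 16.8% × (33,400.00 Cr − 16,000.00 Cr) = 1,331.20 Cr + 16.8% × 17,400.00 Cr = 4,254.40 Cr
Social Insurance: YTD 476,350.00 Cr ≥ cap 446,400.00 Cr → 0.00 Cr
Training Fund Levy: 1.37% × 33,400.00 Cr = 457.58 Cr
Total: 4,254.40 Cr + 0.00 Cr + 457.58 Cr = 4,711.98 Cr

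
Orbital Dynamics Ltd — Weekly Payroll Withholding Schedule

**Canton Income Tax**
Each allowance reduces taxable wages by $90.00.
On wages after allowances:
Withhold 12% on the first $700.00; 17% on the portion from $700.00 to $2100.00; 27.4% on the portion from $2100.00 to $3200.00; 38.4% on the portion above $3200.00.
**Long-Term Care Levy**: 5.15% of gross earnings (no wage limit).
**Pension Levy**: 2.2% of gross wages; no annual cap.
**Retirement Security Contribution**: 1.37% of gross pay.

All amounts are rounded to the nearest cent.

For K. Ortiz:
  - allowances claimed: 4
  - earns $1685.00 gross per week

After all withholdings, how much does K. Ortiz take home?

$1347.82

Canton Income Tax: taxable = $1685.00 − 4×$90.00 = $1325.00
  $84.00 + 17% × ($1325.00 − $700.00) = $84.00 + 17% × $625.00 = $190.25
Long-Term Care Levy: 5.15% × $1685.00 = $86.78
Pension Levy: 2.2% × $1685.00 = $37.07
Retirement Security Contribution: 1.37% × $1685.00 = $23.08
Total withheld: $190.25 + $86.78 + $37.07 + $23.08 = $337.18
Net pay: $1685.00 − $337.18 = $1347.82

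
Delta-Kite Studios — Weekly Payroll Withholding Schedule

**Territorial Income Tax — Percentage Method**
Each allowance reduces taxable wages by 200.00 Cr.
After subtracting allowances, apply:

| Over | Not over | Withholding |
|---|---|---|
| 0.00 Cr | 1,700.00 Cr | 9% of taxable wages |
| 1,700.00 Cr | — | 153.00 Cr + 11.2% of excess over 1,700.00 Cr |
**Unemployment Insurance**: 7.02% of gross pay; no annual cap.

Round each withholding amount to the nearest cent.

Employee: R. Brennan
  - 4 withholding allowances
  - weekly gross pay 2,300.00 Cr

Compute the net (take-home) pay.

Territorial Income Tax: taxable = 2,300.00 Cr − 4×200.00 Cr = 1,500.00 Cr
  9% × 1,500.00 Cr = 135.00 Cr
Unemployment Insurance: 7.02% × 2,300.00 Cr = 161.46 Cr
Total withheld: 135.00 Cr + 161.46 Cr = 296.46 Cr
Net pay: 2,300.00 Cr − 296.46 Cr = 2,003.54 Cr

2,003.54 Cr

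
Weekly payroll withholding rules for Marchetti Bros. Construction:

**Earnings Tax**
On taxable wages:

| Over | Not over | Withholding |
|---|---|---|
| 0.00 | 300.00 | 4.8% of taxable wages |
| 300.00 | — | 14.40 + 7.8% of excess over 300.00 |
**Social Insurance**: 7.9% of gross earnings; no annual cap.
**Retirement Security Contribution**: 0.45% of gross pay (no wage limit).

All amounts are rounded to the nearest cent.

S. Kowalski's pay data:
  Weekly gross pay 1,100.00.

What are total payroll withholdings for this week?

Earnings Tax: taxable = 1,100.00
  14.40 + 7.8% × (1,100.00 − 300.00) = 14.40 + 7.8% × 800.00 = 76.80
Social Insurance: 7.9% × 1,100.00 = 86.90
Retirement Security Contribution: 0.45% × 1,100.00 = 4.95
Total: 76.80 + 86.90 + 4.95 = 168.65

168.65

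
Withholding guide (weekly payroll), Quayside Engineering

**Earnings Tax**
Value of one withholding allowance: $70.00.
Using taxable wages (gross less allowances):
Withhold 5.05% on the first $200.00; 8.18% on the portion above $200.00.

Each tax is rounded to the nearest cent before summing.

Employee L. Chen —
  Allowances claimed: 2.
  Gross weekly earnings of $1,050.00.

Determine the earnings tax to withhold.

$68.18

Earnings Tax: taxable = $1,050.00 − 2×$70.00 = $910.00
  $10.10 + 8.18% × ($910.00 − $200.00) = $10.10 + 8.18% × $710.00 = $68.18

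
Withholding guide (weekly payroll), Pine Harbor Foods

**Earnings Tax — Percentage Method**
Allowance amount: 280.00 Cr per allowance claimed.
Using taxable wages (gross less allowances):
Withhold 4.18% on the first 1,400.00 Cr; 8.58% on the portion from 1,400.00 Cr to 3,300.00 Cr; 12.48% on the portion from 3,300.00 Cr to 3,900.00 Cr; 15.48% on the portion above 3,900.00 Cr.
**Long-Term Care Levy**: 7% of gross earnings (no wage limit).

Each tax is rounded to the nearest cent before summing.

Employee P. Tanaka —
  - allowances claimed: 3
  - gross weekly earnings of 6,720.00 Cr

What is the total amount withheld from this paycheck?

1,073.32 Cr

Earnings Tax: taxable = 6,720.00 Cr − 3×280.00 Cr = 5,880.00 Cr
  296.42 Cr + 15.48% × (5,880.00 Cr − 3,900.00 Cr) = 296.42 Cr + 15.48% × 1,980.00 Cr = 602.92 Cr
Long-Term Care Levy: 7% × 6,720.00 Cr = 470.40 Cr
Total: 602.92 Cr + 470.40 Cr = 1,073.32 Cr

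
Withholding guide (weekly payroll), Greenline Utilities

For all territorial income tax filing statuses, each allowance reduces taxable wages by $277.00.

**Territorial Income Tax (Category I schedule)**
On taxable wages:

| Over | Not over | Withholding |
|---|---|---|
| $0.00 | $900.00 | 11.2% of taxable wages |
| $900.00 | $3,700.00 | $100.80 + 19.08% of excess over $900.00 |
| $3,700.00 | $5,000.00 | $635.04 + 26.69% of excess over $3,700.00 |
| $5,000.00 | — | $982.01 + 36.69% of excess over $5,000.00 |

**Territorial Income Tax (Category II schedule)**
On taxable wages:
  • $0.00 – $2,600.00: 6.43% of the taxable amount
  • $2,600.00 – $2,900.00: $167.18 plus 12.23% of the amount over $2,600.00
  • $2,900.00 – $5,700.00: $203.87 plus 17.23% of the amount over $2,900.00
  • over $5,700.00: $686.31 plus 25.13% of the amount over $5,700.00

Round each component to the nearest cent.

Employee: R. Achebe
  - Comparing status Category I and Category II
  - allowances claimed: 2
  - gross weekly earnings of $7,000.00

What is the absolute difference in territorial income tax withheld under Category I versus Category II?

$638.77

Territorial Income Tax (Category I): taxable = $7,000.00 − 2×$277.00 = $6,446.00
  $982.01 + 36.69% × ($6,446.00 − $5,000.00) = $982.01 + 36.69% × $1,446.00 = $1,512.55
Territorial Income Tax (Category II): taxable = $7,000.00 − 2×$277.00 = $6,446.00
  $686.31 + 25.13% × ($6,446.00 − $5,700.00) = $686.31 + 25.13% × $746.00 = $873.78
Difference: |$1,512.55 − $873.78| = $638.77 (higher under Category I)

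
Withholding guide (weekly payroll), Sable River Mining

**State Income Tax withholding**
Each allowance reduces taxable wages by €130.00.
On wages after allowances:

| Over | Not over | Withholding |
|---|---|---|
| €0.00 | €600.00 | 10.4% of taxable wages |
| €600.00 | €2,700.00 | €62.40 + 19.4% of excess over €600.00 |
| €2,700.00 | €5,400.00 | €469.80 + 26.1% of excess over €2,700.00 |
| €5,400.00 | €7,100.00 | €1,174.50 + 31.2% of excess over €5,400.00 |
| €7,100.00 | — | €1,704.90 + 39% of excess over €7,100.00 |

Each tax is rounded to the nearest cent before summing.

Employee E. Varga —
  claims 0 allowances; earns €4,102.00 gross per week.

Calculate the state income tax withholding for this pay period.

€835.72

State Income Tax: taxable = €4,102.00
  €469.80 + 26.1% × (€4,102.00 − €2,700.00) = €469.80 + 26.1% × €1,402.00 = €835.72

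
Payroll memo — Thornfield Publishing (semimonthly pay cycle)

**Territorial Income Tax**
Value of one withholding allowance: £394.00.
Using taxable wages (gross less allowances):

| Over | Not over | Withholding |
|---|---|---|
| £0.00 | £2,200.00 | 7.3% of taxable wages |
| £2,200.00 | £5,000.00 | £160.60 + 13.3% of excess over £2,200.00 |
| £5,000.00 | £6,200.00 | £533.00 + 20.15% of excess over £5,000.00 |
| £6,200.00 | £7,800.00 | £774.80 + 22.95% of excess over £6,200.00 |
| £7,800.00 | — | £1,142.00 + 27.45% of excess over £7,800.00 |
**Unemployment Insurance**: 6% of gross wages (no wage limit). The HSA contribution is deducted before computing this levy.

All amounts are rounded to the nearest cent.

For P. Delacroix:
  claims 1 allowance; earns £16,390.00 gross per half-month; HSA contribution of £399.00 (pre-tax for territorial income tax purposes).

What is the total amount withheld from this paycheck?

Territorial Income Tax: taxable = £16,390.00 − £399.00 − 1×£394.00 = £15,597.00
  £1,142.00 + 27.45% × (£15,597.00 − £7,800.00) = £1,142.00 + 27.45% × £7,797.00 = £3,282.28
Unemployment Insurance: 6% × £15,991.00 = £959.46
Total: £3,282.28 + £959.46 = £4,241.74

£4,241.74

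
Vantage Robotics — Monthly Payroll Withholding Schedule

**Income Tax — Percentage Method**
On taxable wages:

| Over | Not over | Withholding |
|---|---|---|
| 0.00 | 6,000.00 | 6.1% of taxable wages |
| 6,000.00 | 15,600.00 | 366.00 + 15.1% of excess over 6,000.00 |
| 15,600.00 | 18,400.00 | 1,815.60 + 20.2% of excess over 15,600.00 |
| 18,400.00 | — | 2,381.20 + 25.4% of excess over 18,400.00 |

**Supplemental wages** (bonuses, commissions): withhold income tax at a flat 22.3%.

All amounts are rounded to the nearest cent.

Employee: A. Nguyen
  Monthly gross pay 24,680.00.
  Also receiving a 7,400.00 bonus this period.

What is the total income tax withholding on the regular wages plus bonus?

5,626.52

Income Tax: taxable = 24,680.00
  2,381.20 + 25.4% × (24,680.00 − 18,400.00) = 2,381.20 + 25.4% × 6,280.00 = 3,976.32
Supplemental (22.3% flat on bonus): 22.3% × 7,400.00 = 1,650.20
Total income tax: 3,976.32 + 1,650.20 = 5,626.52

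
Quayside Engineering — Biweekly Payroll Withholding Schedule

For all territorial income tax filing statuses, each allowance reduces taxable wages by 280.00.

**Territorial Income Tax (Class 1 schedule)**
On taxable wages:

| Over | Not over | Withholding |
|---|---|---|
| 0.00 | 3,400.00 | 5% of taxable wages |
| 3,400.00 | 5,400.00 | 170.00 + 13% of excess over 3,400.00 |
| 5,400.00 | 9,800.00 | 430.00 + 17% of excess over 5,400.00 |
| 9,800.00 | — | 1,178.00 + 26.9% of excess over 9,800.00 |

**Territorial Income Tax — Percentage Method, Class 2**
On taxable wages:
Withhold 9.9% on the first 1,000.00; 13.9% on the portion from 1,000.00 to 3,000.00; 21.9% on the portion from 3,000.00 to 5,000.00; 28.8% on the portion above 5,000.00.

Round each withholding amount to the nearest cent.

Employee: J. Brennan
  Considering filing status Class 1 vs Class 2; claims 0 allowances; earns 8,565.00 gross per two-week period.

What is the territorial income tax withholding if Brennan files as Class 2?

1,841.72

Territorial Income Tax (Class 2): taxable = 8,565.00
  815.00 + 28.8% × (8,565.00 − 5,000.00) = 815.00 + 28.8% × 3,565.00 = 1,841.72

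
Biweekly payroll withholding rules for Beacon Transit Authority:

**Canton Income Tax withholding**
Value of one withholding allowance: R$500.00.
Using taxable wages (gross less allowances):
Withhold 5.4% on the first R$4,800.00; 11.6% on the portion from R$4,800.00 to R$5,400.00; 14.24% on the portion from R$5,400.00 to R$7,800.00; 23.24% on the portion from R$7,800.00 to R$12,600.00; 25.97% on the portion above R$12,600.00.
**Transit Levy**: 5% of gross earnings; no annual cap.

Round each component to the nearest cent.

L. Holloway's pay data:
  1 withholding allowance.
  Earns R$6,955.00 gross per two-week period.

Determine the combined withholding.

Canton Income Tax: taxable = R$6,955.00 − 1×R$500.00 = R$6,455.00
  R$328.80 + 14.24% × (R$6,455.00 − R$5,400.00) = R$328.80 + 14.24% × R$1,055.00 = R$479.03
Transit Levy: 5% × R$6,955.00 = R$347.75
Total: R$479.03 + R$347.75 = R$826.78

R$826.78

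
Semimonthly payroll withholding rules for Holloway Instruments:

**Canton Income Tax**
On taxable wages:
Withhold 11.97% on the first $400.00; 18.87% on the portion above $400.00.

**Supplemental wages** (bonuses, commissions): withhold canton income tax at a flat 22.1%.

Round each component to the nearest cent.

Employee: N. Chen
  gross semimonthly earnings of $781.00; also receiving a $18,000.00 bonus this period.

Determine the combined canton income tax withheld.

$4,097.77

Canton Income Tax: taxable = $781.00
  $47.88 + 18.87% × ($781.00 − $400.00) = $47.88 + 18.87% × $381.00 = $119.77
Supplemental (22.1% flat on bonus): 22.1% × $18,000.00 = $3,978.00
Total canton income tax: $119.77 + $3,978.00 = $4,097.77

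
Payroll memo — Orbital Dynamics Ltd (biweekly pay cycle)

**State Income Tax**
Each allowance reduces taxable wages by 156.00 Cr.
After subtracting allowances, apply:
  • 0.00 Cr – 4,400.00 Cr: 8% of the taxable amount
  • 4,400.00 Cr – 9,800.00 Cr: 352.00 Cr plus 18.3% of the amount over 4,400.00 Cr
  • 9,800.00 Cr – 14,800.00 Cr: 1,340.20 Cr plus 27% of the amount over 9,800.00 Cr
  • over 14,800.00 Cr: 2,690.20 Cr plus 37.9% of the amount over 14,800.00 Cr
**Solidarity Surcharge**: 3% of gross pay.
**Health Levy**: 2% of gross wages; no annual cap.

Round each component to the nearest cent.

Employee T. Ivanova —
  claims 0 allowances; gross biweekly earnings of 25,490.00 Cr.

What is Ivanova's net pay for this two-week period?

State Income Tax: taxable = 25,490.00 Cr
  2,690.20 Cr + 37.9% × (25,490.00 Cr − 14,800.00 Cr) = 2,690.20 Cr + 37.9% × 10,690.00 Cr = 6,741.71 Cr
Solidarity Surcharge: 3% × 25,490.00 Cr = 764.70 Cr
Health Levy: 2% × 25,490.00 Cr = 509.80 Cr
Total withheld: 6,741.71 Cr + 764.70 Cr + 509.80 Cr = 8,016.21 Cr
Net pay: 25,490.00 Cr − 8,016.21 Cr = 17,473.79 Cr

17,473.79 Cr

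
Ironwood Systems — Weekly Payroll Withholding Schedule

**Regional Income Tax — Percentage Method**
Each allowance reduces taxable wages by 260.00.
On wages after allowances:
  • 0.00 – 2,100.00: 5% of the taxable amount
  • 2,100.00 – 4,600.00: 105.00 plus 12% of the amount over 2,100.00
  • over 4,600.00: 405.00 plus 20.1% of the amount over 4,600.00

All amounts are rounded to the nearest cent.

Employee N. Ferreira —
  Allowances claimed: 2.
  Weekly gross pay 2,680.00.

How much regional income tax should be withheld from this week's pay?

Regional Income Tax: taxable = 2,680.00 − 2×260.00 = 2,160.00
  105.00 + 12% × (2,160.00 − 2,100.00) = 105.00 + 12% × 60.00 = 112.20

112.20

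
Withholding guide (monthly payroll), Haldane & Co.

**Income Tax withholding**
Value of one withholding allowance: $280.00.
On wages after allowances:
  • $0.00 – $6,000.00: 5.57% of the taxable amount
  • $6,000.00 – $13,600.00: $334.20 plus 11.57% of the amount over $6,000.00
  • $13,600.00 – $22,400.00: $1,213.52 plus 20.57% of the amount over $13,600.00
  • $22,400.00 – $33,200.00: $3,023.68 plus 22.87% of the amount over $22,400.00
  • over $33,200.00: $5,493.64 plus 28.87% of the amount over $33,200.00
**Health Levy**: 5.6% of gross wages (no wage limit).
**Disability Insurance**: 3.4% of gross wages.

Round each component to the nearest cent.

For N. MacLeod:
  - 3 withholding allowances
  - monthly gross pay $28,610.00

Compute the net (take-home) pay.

$21,783.30

Income Tax: taxable = $28,610.00 − 3×$280.00 = $27,770.00
  $3,023.68 + 22.87% × ($27,770.00 − $22,400.00) = $3,023.68 + 22.87% × $5,370.00 = $4,251.80
Health Levy: 5.6% × $28,610.00 = $1,602.16
Disability Insurance: 3.4% × $28,610.00 = $972.74
Total withheld: $4,251.80 + $1,602.16 + $972.74 = $6,826.70
Net pay: $28,610.00 − $6,826.70 = $21,783.30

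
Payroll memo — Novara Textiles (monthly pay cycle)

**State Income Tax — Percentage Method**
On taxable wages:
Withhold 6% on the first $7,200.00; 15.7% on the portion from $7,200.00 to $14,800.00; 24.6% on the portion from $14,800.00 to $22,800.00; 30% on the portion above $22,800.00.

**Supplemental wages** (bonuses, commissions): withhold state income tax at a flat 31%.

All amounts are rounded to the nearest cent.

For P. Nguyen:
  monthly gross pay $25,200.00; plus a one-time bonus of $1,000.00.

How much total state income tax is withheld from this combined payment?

State Income Tax: taxable = $25,200.00
  $3,593.20 + 30% × ($25,200.00 − $22,800.00) = $3,593.20 + 30% × $2,400.00 = $4,313.20
Supplemental (31% flat on bonus): 31% × $1,000.00 = $310.00
Total state income tax: $4,313.20 + $310.00 = $4,623.20

$4,623.20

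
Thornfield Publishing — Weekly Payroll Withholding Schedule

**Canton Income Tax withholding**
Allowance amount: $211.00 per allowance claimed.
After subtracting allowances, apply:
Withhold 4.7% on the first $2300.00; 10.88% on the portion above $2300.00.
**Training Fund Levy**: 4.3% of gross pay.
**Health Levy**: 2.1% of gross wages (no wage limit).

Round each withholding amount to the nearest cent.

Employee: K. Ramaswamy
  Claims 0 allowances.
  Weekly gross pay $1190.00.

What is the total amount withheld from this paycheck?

Canton Income Tax: taxable = $1190.00
  4.7% × $1190.00 = $55.93
Training Fund Levy: 4.3% × $1190.00 = $51.17
Health Levy: 2.1% × $1190.00 = $24.99
Total: $55.93 + $51.17 + $24.99 = $132.09

$132.09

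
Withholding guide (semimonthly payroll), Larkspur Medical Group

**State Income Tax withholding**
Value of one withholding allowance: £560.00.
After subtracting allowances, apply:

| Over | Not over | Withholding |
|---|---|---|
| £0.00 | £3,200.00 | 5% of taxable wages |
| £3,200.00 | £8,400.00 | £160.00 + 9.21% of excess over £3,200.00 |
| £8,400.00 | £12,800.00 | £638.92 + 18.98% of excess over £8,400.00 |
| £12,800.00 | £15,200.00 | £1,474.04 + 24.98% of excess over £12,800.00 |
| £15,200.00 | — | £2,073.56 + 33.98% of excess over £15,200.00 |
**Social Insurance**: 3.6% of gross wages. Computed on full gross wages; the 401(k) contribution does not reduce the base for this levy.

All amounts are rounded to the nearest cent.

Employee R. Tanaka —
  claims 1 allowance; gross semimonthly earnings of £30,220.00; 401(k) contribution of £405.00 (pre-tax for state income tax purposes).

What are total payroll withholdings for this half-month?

State Income Tax: taxable = £30,220.00 − £405.00 − 1×£560.00 = £29,255.00
  £2,073.56 + 33.98% × (£29,255.00 − £15,200.00) = £2,073.56 + 33.98% × £14,055.00 = £6,849.45
Social Insurance: 3.6% × £30,220.00 = £1,087.92
Total: £6,849.45 + £1,087.92 = £7,937.37

£7,937.37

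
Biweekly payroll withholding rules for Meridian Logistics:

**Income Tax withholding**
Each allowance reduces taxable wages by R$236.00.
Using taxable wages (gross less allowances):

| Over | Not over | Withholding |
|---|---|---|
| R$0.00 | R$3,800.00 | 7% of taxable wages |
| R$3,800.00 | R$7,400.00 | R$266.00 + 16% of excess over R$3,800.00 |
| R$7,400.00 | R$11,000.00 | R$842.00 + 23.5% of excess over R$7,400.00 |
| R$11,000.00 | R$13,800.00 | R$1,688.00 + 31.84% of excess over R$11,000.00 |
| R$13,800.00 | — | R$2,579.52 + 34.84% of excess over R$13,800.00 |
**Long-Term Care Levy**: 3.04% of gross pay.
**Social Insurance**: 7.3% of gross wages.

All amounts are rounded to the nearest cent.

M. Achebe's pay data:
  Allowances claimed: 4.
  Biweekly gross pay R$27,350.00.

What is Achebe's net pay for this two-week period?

R$17,550.56

Income Tax: taxable = R$27,350.00 − 4×R$236.00 = R$26,406.00
  R$2,579.52 + 34.84% × (R$26,406.00 − R$13,800.00) = R$2,579.52 + 34.84% × R$12,606.00 = R$6,971.45
Long-Term Care Levy: 3.04% × R$27,350.00 = R$831.44
Social Insurance: 7.3% × R$27,350.00 = R$1,996.55
Total withheld: R$6,971.45 + R$831.44 + R$1,996.55 = R$9,799.44
Net pay: R$27,350.00 − R$9,799.44 = R$17,550.56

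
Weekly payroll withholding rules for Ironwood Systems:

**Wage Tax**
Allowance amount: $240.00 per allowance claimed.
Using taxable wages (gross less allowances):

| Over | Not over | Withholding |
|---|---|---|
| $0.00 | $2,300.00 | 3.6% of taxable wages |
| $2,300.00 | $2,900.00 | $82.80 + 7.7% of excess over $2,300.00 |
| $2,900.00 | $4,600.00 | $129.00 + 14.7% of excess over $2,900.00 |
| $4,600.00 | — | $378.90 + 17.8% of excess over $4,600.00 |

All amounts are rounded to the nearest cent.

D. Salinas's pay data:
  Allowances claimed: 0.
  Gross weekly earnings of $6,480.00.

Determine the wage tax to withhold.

$713.54

Wage Tax: taxable = $6,480.00
  $378.90 + 17.8% × ($6,480.00 − $4,600.00) = $378.90 + 17.8% × $1,880.00 = $713.54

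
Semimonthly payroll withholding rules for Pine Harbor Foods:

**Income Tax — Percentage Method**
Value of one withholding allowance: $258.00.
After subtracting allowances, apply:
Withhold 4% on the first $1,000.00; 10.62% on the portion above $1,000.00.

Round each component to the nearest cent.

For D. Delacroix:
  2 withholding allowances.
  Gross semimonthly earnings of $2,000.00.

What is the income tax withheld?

$91.40

Income Tax: taxable = $2,000.00 − 2×$258.00 = $1,484.00
  $40.00 + 10.62% × ($1,484.00 − $1,000.00) = $40.00 + 10.62% × $484.00 = $91.40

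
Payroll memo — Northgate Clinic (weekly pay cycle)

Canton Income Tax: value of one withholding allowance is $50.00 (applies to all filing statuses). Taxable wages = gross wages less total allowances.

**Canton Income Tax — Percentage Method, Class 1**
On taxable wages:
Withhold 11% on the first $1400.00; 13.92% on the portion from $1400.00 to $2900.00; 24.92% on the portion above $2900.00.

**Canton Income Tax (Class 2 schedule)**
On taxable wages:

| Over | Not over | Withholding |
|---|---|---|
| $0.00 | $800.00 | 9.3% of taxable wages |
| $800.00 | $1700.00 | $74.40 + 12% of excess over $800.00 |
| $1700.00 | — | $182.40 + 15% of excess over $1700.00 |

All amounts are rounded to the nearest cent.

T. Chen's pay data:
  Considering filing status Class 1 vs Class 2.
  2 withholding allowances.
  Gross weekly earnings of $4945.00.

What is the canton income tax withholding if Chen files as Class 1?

Canton Income Tax (Class 1): taxable = $4945.00 − 2×$50.00 = $4845.00
  $362.80 + 24.92% × ($4845.00 − $2900.00) = $362.80 + 24.92% × $1945.00 = $847.49

$847.49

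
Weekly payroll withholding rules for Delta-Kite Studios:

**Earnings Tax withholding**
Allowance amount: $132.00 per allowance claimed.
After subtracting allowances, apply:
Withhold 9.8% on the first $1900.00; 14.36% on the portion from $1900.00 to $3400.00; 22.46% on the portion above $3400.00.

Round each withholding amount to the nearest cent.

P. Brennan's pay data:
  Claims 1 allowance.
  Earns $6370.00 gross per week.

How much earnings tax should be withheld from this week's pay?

Earnings Tax: taxable = $6370.00 − 1×$132.00 = $6238.00
  $401.60 + 22.46% × ($6238.00 − $3400.00) = $401.60 + 22.46% × $2838.00 = $1039.01

$1039.01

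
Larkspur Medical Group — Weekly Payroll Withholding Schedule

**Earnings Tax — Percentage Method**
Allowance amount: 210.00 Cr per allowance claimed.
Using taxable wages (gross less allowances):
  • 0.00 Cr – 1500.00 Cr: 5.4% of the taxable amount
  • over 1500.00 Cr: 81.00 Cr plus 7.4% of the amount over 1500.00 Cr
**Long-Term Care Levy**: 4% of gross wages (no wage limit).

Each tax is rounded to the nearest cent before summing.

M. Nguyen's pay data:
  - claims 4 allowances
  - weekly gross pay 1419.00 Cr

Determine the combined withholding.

88.03 Cr

Earnings Tax: taxable = 1419.00 Cr − 4×210.00 Cr = 579.00 Cr
  5.4% × 579.00 Cr = 31.27 Cr
Long-Term Care Levy: 4% × 1419.00 Cr = 56.76 Cr
Total: 31.27 Cr + 56.76 Cr = 88.03 Cr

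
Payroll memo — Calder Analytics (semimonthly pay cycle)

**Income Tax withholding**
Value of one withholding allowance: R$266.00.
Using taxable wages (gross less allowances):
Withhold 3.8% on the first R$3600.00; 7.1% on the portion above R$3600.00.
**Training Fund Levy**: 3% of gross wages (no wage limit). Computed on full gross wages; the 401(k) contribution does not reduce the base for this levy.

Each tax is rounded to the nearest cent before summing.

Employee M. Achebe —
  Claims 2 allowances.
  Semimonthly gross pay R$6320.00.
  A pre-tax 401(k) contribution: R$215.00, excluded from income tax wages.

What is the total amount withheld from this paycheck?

R$466.48

Income Tax: taxable = R$6320.00 − R$215.00 − 2×R$266.00 = R$5573.00
  R$136.80 + 7.1% × (R$5573.00 − R$3600.00) = R$136.80 + 7.1% × R$1973.00 = R$276.88
Training Fund Levy: 3% × R$6320.00 = R$189.60
Total: R$276.88 + R$189.60 = R$466.48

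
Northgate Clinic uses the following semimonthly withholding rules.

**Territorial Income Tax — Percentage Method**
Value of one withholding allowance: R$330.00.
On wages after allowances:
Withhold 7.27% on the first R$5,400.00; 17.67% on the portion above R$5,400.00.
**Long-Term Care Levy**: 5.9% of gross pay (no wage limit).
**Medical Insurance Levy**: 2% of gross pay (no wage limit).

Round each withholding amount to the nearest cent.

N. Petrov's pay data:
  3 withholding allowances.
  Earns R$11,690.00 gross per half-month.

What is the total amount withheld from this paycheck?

Territorial Income Tax: taxable = R$11,690.00 − 3×R$330.00 = R$10,700.00
  R$392.58 + 17.67% × (R$10,700.00 − R$5,400.00) = R$392.58 + 17.67% × R$5,300.00 = R$1,329.09
Long-Term Care Levy: 5.9% × R$11,690.00 = R$689.71
Medical Insurance Levy: 2% × R$11,690.00 = R$233.80
Total: R$1,329.09 + R$689.71 + R$233.80 = R$2,252.60

R$2,252.60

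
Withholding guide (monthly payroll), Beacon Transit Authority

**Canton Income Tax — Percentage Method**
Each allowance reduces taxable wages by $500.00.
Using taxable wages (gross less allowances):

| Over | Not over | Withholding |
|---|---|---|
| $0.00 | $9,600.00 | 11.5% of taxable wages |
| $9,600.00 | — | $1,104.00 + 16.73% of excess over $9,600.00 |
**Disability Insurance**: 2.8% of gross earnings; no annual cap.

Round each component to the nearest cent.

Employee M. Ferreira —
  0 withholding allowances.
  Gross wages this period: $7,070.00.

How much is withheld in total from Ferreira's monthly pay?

Canton Income Tax: taxable = $7,070.00
  11.5% × $7,070.00 = $813.05
Disability Insurance: 2.8% × $7,070.00 = $197.96
Total: $813.05 + $197.96 = $1,011.01

$1,011.01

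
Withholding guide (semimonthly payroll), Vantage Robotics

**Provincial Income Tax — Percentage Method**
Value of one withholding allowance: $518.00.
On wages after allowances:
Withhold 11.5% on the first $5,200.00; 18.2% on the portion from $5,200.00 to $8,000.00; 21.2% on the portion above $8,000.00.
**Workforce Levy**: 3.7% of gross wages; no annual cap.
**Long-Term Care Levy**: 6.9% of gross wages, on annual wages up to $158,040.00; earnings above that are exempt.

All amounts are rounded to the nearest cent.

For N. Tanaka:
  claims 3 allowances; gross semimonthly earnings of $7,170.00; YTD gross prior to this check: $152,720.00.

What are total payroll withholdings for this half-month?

Provincial Income Tax: taxable = $7,170.00 − 3×$518.00 = $5,616.00
  $598.00 + 18.2% × ($5,616.00 − $5,200.00) = $598.00 + 18.2% × $416.00 = $673.71
Workforce Levy: 3.7% × $7,170.00 = $265.29
Long-Term Care Levy: cap $158,040.00 − YTD $152,720.00 = $5,320.00 subject; 6.9% × $5,320.00 = $367.08
Total: $673.71 + $265.29 + $367.08 = $1,306.08

$1,306.08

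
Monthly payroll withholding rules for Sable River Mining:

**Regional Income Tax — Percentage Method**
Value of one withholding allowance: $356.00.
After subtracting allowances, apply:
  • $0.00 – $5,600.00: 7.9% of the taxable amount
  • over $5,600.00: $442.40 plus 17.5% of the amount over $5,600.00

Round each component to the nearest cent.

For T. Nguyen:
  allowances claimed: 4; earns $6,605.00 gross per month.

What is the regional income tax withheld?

$409.30

Regional Income Tax: taxable = $6,605.00 − 4×$356.00 = $5,181.00
  7.9% × $5,181.00 = $409.30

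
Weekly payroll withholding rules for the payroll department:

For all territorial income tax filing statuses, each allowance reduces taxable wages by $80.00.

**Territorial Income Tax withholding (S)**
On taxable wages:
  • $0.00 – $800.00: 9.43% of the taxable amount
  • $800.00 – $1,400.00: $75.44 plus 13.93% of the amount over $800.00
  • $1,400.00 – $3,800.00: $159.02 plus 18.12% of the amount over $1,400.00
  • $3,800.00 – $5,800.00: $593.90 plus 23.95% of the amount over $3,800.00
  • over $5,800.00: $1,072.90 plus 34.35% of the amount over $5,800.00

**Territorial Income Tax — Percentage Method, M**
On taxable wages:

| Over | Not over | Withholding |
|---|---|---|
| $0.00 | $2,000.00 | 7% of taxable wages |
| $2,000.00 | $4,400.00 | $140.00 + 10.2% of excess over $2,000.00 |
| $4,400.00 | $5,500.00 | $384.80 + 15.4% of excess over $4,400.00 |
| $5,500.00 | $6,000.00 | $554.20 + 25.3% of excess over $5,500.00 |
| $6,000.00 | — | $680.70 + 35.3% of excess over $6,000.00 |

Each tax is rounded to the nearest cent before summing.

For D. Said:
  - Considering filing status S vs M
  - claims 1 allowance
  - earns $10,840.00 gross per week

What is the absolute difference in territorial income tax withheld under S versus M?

$415.68

Territorial Income Tax (S): taxable = $10,840.00 − 1×$80.00 = $10,760.00
  $1,072.90 + 34.35% × ($10,760.00 − $5,800.00) = $1,072.90 + 34.35% × $4,960.00 = $2,776.66
Territorial Income Tax (M): taxable = $10,840.00 − 1×$80.00 = $10,760.00
  $680.70 + 35.3% × ($10,760.00 − $6,000.00) = $680.70 + 35.3% × $4,760.00 = $2,360.98
Difference: |$2,776.66 − $2,360.98| = $415.68 (higher under S)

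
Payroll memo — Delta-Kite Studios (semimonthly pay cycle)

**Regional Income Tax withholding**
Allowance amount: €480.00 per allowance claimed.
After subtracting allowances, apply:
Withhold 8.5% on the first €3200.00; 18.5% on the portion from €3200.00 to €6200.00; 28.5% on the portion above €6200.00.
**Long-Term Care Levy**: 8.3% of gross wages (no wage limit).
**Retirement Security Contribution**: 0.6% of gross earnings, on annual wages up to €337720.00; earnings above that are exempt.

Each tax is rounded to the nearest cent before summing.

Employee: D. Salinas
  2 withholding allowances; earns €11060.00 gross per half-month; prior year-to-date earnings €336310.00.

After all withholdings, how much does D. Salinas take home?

Regional Income Tax: taxable = €11060.00 − 2×€480.00 = €10100.00
  €827.00 + 28.5% × (€10100.00 − €6200.00) = €827.00 + 28.5% × €3900.00 = €1938.50
Long-Term Care Levy: 8.3% × €11060.00 = €917.98
Retirement Security Contribution: cap €337720.00 − YTD €336310.00 = €1410.00 subject; 0.6% × €1410.00 = €8.46
Total withheld: €1938.50 + €917.98 + €8.46 = €2864.94
Net pay: €11060.00 − €2864.94 = €8195.06

€8195.06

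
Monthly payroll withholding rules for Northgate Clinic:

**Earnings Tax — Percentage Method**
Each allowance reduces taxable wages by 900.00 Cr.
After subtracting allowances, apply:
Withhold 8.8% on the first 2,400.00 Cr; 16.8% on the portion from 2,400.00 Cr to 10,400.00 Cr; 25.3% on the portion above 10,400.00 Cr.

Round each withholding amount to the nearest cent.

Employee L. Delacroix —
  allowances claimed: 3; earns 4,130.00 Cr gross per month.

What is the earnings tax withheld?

125.84 Cr

Earnings Tax: taxable = 4,130.00 Cr − 3×900.00 Cr = 1,430.00 Cr
  8.8% × 1,430.00 Cr = 125.84 Cr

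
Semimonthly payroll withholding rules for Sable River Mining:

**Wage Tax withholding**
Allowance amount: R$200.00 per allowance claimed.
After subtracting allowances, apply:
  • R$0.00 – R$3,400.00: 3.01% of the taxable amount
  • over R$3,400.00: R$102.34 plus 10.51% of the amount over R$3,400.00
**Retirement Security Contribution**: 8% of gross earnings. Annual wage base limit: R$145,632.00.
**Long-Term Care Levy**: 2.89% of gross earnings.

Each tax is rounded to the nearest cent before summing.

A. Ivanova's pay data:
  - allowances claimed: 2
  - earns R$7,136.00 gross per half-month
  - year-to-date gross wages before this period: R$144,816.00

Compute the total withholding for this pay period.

Wage Tax: taxable = R$7,136.00 − 2×R$200.00 = R$6,736.00
  R$102.34 + 10.51% × (R$6,736.00 − R$3,400.00) = R$102.34 + 10.51% × R$3,336.00 = R$452.95
Retirement Security Contribution: cap R$145,632.00 − YTD R$144,816.00 = R$816.00 subject; 8% × R$816.00 = R$65.28
Long-Term Care Levy: 2.89% × R$7,136.00 = R$206.23
Total: R$452.95 + R$65.28 + R$206.23 = R$724.46

R$724.46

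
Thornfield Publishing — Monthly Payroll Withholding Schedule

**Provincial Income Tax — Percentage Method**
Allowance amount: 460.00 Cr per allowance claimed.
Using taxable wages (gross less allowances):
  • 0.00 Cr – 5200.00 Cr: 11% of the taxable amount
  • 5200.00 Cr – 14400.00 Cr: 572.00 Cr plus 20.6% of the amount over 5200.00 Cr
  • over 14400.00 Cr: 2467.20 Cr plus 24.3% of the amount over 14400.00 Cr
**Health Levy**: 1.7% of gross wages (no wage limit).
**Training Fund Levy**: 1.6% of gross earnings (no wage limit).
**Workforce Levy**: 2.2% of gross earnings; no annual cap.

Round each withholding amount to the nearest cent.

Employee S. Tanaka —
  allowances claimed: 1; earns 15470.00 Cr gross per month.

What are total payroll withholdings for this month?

3466.28 Cr

Provincial Income Tax: taxable = 15470.00 Cr − 1×460.00 Cr = 15010.00 Cr
  2467.20 Cr + 24.3% × (15010.00 Cr − 14400.00 Cr) = 2467.20 Cr + 24.3% × 610.00 Cr = 2615.43 Cr
Health Levy: 1.7% × 15470.00 Cr = 262.99 Cr
Training Fund Levy: 1.6% × 15470.00 Cr = 247.52 Cr
Workforce Levy: 2.2% × 15470.00 Cr = 340.34 Cr
Total: 2615.43 Cr + 262.99 Cr + 247.52 Cr + 340.34 Cr = 3466.28 Cr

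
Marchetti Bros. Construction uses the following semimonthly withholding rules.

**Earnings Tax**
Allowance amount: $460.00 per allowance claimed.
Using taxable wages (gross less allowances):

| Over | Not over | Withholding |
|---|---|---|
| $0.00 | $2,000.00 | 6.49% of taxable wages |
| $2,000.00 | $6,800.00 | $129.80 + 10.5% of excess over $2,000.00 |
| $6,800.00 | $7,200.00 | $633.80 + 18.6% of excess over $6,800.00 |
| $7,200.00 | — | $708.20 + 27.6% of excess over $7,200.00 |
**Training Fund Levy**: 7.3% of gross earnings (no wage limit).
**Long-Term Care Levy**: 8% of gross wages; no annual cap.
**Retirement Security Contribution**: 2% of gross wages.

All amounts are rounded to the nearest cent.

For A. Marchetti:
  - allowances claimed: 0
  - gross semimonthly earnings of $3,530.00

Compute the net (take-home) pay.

Earnings Tax: taxable = $3,530.00
  $129.80 + 10.5% × ($3,530.00 − $2,000.00) = $129.80 + 10.5% × $1,530.00 = $290.45
Training Fund Levy: 7.3% × $3,530.00 = $257.69
Long-Term Care Levy: 8% × $3,530.00 = $282.40
Retirement Security Contribution: 2% × $3,530.00 = $70.60
Total withheld: $290.45 + $257.69 + $282.40 + $70.60 = $901.14
Net pay: $3,530.00 − $901.14 = $2,628.86

$2,628.86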